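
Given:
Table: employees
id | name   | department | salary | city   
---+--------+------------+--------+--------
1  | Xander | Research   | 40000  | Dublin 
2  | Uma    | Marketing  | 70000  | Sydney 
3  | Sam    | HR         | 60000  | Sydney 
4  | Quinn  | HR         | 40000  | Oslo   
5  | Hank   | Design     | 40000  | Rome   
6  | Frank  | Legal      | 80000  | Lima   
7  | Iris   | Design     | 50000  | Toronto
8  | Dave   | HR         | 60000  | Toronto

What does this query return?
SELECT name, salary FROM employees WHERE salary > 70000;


Filtering: salary > 70000
Matching: 1 rows

1 rows:
Frank, 80000


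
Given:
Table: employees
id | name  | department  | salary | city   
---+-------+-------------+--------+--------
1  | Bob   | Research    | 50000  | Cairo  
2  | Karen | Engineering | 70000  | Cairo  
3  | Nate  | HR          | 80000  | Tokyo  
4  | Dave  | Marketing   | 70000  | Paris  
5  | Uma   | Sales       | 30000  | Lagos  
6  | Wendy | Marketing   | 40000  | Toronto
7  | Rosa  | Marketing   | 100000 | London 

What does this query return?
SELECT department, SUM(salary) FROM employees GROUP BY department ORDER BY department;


Summing salary within each department:
  Engineering: 70000 = 70000
  HR: 80000 = 80000
  Marketing: 70000 + 40000 + 100000 = 210000
  Research: 50000 = 50000
  Sales: 30000 = 30000


5 groups:
Engineering, 70000
HR, 80000
Marketing, 210000
Research, 50000
Sales, 30000


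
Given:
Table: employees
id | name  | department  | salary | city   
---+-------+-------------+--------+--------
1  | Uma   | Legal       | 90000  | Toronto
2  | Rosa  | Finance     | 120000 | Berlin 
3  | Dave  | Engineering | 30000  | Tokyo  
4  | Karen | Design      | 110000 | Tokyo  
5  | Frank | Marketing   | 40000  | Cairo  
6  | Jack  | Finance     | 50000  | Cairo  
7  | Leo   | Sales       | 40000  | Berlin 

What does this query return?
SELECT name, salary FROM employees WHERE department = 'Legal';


Filtering: department = 'Legal'
Matching rows: 1

1 rows:
Uma, 90000


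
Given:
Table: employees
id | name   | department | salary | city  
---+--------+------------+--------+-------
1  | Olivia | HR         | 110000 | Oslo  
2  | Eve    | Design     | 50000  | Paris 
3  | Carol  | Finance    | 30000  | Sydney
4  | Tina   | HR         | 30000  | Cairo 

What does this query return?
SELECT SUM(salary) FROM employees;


SUM(salary) = 110000 + 50000 + 30000 + 30000 = 220000

220000


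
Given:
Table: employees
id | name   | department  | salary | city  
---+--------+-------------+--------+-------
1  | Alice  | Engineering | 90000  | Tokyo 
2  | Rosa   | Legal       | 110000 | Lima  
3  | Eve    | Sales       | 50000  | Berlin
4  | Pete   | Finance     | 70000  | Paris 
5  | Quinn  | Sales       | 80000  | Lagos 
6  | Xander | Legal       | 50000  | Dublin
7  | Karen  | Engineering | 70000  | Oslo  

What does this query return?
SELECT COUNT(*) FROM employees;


COUNT(*) counts all rows

7


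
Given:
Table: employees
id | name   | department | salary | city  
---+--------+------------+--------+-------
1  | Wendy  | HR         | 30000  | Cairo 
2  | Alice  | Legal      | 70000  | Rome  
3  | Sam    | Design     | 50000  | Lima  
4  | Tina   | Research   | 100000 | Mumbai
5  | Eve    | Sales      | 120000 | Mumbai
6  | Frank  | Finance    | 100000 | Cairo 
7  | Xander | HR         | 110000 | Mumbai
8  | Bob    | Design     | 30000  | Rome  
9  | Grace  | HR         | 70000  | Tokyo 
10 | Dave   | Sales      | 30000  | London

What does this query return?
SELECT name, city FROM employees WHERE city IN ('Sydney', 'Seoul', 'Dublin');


Filtering: city IN ('Sydney', 'Seoul', 'Dublin')
Matching: 0 rows

Empty result set (0 rows)


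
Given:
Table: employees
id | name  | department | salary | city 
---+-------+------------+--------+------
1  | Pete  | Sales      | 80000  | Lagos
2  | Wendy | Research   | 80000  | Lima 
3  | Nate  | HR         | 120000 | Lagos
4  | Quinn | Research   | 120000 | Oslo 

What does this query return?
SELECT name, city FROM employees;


Projecting columns: name, city

4 rows:
Pete, Lagos
Wendy, Lima
Nate, Lagos
Quinn, Oslo


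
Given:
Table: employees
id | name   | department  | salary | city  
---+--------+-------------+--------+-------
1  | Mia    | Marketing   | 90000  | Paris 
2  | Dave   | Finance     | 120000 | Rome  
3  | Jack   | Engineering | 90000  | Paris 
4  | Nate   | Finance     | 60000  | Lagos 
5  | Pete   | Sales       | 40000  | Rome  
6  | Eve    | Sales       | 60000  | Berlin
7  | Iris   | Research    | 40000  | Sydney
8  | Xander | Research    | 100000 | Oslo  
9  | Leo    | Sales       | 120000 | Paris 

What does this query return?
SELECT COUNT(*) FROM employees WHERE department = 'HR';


Counting rows where department = 'HR'


0


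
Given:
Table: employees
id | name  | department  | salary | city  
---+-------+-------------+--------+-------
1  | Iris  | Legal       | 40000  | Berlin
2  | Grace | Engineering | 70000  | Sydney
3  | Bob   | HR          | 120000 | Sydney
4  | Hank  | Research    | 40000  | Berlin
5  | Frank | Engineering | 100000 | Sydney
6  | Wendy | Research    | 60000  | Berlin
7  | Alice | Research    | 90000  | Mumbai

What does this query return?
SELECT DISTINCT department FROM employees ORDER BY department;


All 'department' values (row order): Legal, Engineering, HR, Research, Engineering, Research, Research
Removing duplicates leaves 4 unique value(s).

4 values:
Engineering
HR
Legal
Research


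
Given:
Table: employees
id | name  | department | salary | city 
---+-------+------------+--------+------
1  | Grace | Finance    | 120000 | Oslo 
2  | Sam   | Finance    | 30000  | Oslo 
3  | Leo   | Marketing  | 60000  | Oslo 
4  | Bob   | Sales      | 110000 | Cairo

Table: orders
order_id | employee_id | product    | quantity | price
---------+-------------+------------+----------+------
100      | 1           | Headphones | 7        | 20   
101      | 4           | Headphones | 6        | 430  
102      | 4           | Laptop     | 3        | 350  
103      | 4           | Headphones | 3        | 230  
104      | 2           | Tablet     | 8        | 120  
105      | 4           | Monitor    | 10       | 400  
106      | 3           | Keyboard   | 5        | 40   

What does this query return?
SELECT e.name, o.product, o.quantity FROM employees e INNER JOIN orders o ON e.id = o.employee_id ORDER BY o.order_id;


Joining employees.id = orders.employee_id:
  employee Grace (id=1) -> order Headphones
  employee Bob (id=4) -> order Headphones
  employee Bob (id=4) -> order Laptop
  employee Bob (id=4) -> order Headphones
  employee Sam (id=2) -> order Tablet
  employee Bob (id=4) -> order Monitor
  employee Leo (id=3) -> order Keyboard


7 rows:
Grace, Headphones, 7
Bob, Headphones, 6
Bob, Laptop, 3
Bob, Headphones, 3
Sam, Tablet, 8
Bob, Monitor, 10
Leo, Keyboard, 5


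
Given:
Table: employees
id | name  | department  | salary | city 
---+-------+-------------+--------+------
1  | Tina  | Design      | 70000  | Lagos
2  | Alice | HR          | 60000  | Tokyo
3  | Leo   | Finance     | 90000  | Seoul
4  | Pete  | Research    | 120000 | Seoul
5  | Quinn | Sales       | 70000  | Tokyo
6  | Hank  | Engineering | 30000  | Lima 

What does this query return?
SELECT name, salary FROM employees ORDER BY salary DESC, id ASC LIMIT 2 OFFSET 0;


Sort by salary DESC (id ASC tiebreak), then skip 0 and take 2
Rows 1 through 2

2 rows:
Pete, 120000
Leo, 90000


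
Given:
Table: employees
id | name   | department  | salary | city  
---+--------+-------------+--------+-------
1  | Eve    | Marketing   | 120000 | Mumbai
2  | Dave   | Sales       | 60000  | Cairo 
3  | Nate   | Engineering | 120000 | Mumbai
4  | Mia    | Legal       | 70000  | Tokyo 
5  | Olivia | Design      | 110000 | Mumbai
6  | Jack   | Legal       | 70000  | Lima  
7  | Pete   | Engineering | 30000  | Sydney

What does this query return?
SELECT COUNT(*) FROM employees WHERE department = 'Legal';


Counting rows where department = 'Legal'
  Mia -> MATCH
  Jack -> MATCH


2


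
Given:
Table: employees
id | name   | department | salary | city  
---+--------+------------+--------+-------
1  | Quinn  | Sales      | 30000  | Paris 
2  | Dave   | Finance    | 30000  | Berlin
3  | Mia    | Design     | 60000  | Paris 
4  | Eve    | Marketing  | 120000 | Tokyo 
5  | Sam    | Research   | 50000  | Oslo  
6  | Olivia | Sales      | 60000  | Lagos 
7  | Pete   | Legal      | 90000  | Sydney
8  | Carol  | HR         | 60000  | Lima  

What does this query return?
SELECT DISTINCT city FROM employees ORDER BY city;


All 'city' values (row order): Paris, Berlin, Paris, Tokyo, Oslo, Lagos, Sydney, Lima
Removing duplicates leaves 7 unique value(s).

7 values:
Berlin
Lagos
Lima
Oslo
Paris
Sydney
Tokyo


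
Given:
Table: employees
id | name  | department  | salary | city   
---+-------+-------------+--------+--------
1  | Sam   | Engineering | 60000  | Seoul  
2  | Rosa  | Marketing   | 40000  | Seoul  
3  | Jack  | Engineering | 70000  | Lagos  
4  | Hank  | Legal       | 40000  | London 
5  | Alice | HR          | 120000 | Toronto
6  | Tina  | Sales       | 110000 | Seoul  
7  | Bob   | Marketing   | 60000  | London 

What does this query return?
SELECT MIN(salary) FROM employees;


Salaries: 60000, 40000, 70000, 40000, 120000, 110000, 60000
MIN = 40000

40000


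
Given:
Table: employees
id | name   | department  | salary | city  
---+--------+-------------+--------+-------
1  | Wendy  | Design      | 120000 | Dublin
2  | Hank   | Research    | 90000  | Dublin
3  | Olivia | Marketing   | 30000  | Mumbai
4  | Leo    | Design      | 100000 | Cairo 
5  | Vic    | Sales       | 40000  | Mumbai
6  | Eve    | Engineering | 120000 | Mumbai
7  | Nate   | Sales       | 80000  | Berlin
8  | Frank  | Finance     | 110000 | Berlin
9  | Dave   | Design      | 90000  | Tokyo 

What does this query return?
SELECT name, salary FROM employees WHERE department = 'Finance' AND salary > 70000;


Filtering: department = 'Finance' AND salary > 70000
Matching: 1 rows

1 rows:
Frank, 110000


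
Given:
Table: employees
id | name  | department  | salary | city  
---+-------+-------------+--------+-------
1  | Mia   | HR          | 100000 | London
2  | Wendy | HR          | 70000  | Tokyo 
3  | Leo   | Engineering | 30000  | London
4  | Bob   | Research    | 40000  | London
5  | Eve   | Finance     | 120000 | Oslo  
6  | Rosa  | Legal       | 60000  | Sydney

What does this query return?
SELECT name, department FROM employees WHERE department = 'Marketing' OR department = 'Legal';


Filtering: department = 'Marketing' OR 'Legal'
Matching: 1 rows

1 rows:
Rosa, Legal


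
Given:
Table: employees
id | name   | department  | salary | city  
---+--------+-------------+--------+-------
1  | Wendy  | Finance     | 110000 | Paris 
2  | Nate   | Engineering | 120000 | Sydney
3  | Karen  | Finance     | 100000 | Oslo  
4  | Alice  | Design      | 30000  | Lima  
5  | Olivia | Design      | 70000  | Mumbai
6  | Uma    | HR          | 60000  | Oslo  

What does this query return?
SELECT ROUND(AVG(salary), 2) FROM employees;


SUM(salary) = 490000
COUNT = 6
ROUND(AVG, 2) = ROUND(490000 / 6, 2) = 81666.67

81666.67


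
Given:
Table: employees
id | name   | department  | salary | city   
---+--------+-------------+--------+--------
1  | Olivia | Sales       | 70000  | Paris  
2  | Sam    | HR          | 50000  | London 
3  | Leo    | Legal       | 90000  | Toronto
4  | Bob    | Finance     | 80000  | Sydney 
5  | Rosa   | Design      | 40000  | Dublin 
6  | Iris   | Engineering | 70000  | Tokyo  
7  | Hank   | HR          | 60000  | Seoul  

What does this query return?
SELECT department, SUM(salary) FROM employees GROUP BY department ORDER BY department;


Summing salary within each department:
  Design: 40000 = 40000
  Engineering: 70000 = 70000
  Finance: 80000 = 80000
  HR: 50000 + 60000 = 110000
  Legal: 90000 = 90000
  Sales: 70000 = 70000


6 groups:
Design, 40000
Engineering, 70000
Finance, 80000
HR, 110000
Legal, 90000
Sales, 70000


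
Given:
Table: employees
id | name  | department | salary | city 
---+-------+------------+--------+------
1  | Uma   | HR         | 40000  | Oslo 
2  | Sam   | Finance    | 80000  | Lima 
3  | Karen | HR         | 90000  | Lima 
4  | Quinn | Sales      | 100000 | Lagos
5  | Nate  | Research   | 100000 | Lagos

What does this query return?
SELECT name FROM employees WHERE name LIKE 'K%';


LIKE 'K%' matches names starting with 'K'
Matching: 1

1 rows:
Karen


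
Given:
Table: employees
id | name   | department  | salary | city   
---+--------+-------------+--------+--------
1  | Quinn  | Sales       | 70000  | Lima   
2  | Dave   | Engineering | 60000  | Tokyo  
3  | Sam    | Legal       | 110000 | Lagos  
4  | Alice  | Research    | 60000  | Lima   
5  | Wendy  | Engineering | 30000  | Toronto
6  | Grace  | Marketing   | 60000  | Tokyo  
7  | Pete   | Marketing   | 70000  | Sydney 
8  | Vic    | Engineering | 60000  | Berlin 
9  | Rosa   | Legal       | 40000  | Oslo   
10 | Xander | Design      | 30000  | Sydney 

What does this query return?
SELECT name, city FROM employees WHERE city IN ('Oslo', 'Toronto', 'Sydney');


Filtering: city IN ('Oslo', 'Toronto', 'Sydney')
Matching: 4 rows

4 rows:
Wendy, Toronto
Pete, Sydney
Rosa, Oslo
Xander, Sydney


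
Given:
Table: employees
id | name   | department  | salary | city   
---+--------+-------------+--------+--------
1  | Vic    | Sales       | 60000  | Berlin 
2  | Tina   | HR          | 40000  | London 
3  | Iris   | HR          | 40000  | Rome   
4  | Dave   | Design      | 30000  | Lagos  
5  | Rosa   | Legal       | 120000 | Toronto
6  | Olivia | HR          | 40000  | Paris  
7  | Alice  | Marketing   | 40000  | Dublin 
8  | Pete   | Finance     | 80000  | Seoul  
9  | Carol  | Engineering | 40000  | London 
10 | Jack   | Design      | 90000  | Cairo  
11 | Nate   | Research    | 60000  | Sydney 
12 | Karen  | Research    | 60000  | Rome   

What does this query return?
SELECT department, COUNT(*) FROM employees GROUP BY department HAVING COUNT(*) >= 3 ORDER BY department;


Groups with count >= 3:
  HR: 3 -> PASS
  Design: 2 -> filtered out
  Engineering: 1 -> filtered out
  Finance: 1 -> filtered out
  Legal: 1 -> filtered out
  Marketing: 1 -> filtered out
  Research: 2 -> filtered out
  Sales: 1 -> filtered out


1 groups:
HR, 3


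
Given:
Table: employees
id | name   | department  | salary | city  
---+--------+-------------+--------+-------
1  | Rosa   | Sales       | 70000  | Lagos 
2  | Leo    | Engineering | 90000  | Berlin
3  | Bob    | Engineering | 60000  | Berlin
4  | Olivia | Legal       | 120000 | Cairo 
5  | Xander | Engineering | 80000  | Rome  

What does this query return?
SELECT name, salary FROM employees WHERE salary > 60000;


Filtering: salary > 60000
Matching: 4 rows

4 rows:
Rosa, 70000
Leo, 90000
Olivia, 120000
Xander, 80000


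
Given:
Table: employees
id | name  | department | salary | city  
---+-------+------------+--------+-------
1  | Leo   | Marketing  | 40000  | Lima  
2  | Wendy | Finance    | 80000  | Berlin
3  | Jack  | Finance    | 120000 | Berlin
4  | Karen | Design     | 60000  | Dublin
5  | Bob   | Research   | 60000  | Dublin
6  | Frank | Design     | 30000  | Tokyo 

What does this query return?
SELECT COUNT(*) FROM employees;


COUNT(*) counts all rows

6


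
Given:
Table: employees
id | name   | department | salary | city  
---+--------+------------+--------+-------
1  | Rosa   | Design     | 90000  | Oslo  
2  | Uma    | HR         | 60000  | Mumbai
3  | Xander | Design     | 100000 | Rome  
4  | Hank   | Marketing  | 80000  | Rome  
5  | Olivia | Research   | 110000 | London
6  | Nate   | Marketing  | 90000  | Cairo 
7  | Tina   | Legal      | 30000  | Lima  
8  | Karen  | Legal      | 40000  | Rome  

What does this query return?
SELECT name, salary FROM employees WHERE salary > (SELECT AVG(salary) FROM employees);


Subquery: AVG(salary) = 75000.0
Filtering: salary > 75000.0
  Rosa (90000) -> MATCH
  Xander (100000) -> MATCH
  Hank (80000) -> MATCH
  Olivia (110000) -> MATCH
  Nate (90000) -> MATCH


5 rows:
Rosa, 90000
Xander, 100000
Hank, 80000
Olivia, 110000
Nate, 90000


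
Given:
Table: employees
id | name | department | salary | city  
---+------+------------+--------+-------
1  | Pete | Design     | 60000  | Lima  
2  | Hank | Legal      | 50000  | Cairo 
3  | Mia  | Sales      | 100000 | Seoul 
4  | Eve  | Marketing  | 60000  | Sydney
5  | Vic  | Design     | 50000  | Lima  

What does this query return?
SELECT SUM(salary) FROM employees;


SUM(salary) = 60000 + 50000 + 100000 + 60000 + 50000 = 320000

320000


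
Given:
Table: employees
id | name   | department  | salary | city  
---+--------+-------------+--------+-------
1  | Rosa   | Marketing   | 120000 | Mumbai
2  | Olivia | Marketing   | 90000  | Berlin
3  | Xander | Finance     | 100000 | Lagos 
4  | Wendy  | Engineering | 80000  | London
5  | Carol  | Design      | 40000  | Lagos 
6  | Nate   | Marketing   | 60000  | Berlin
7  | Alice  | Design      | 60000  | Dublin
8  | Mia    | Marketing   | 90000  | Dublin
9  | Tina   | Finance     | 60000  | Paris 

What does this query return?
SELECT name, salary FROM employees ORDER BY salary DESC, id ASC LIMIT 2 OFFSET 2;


Sort by salary DESC (id ASC tiebreak), then skip 2 and take 2
Rows 3 through 4

2 rows:
Olivia, 90000
Mia, 90000


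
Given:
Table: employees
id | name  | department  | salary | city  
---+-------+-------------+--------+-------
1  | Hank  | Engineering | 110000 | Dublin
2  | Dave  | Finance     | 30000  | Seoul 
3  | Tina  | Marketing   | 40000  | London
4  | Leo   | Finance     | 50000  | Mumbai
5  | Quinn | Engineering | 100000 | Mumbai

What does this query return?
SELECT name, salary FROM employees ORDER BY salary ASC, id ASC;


Sorting by salary ASC, then id ASC for ties

5 rows:
Dave, 30000
Tina, 40000
Leo, 50000
Quinn, 100000
Hank, 110000


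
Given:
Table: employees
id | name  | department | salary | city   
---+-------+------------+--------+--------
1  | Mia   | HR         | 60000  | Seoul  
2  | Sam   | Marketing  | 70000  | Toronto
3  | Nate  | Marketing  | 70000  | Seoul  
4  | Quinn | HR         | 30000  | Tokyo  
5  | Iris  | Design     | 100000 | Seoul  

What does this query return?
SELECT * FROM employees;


SELECT * returns all 5 rows with all columns

5 rows:
1, Mia, HR, 60000, Seoul
2, Sam, Marketing, 70000, Toronto
3, Nate, Marketing, 70000, Seoul
4, Quinn, HR, 30000, Tokyo
5, Iris, Design, 100000, Seoul


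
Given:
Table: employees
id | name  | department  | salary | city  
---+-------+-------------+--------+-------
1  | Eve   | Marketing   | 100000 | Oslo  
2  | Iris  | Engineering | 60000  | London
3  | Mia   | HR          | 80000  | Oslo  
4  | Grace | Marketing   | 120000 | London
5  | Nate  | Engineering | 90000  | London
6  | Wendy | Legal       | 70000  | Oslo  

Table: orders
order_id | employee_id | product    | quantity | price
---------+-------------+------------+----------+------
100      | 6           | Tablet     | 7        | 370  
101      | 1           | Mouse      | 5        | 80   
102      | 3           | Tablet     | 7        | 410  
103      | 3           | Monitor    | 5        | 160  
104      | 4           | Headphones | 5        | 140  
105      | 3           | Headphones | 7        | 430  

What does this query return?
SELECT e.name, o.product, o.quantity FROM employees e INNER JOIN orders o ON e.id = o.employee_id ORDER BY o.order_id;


Joining employees.id = orders.employee_id:
  employee Wendy (id=6) -> order Tablet
  employee Eve (id=1) -> order Mouse
  employee Mia (id=3) -> order Tablet
  employee Mia (id=3) -> order Monitor
  employee Grace (id=4) -> order Headphones
  employee Mia (id=3) -> order Headphones


6 rows:
Wendy, Tablet, 7
Eve, Mouse, 5
Mia, Tablet, 7
Mia, Monitor, 5
Grace, Headphones, 5
Mia, Headphones, 7


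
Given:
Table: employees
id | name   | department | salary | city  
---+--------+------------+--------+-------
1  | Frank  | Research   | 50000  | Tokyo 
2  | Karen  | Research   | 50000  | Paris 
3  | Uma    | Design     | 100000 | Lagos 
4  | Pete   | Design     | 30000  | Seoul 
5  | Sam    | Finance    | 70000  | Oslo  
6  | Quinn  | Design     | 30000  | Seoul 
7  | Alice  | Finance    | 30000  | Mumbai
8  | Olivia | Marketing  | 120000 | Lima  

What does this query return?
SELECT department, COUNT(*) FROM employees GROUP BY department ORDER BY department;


Assigning each row to its department group:
  Frank -> Research
  Karen -> Research
  Uma -> Design
  Pete -> Design
  Sam -> Finance
  Quinn -> Design
  Alice -> Finance
  Olivia -> Marketing


4 groups:
Design, 3
Finance, 2
Marketing, 1
Research, 2


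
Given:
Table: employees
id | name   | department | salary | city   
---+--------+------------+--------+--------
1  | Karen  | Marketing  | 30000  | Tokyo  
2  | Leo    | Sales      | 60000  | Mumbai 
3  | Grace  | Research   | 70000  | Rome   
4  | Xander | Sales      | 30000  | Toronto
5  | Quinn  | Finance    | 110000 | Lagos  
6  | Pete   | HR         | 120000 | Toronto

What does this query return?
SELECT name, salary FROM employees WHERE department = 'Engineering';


Filtering: department = 'Engineering'
Matching rows: 0

Empty result set (0 rows)


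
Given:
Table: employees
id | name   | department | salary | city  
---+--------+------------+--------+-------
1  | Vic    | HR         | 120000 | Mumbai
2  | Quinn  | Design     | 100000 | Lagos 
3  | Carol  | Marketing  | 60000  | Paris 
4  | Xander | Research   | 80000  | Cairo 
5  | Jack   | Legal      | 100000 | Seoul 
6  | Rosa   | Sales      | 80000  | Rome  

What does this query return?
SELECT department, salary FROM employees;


Projecting columns: department, salary

6 rows:
HR, 120000
Design, 100000
Marketing, 60000
Research, 80000
Legal, 100000
Sales, 80000


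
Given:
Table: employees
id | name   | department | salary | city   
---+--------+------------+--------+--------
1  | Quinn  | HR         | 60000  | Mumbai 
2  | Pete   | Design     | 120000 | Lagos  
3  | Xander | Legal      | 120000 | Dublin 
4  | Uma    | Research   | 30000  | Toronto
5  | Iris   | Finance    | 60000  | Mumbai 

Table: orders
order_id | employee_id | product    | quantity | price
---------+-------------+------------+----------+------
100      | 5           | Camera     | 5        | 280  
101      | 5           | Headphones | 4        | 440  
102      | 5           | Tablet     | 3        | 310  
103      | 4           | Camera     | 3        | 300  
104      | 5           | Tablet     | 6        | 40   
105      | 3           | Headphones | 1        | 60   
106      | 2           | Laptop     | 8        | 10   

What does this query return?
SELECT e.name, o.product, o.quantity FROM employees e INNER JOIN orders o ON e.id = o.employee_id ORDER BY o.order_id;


Joining employees.id = orders.employee_id:
  employee Iris (id=5) -> order Camera
  employee Iris (id=5) -> order Headphones
  employee Iris (id=5) -> order Tablet
  employee Uma (id=4) -> order Camera
  employee Iris (id=5) -> order Tablet
  employee Xander (id=3) -> order Headphones
  employee Pete (id=2) -> order Laptop


7 rows:
Iris, Camera, 5
Iris, Headphones, 4
Iris, Tablet, 3
Uma, Camera, 3
Iris, Tablet, 6
Xander, Headphones, 1
Pete, Laptop, 8


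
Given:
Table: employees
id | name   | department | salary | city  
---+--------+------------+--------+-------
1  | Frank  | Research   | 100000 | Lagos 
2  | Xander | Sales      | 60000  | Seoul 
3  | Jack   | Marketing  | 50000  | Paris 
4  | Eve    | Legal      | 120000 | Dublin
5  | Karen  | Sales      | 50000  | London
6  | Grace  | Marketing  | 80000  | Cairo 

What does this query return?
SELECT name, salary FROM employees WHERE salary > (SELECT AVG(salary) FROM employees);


Subquery: AVG(salary) = 76666.67
Filtering: salary > 76666.67
  Frank (100000) -> MATCH
  Eve (120000) -> MATCH
  Grace (80000) -> MATCH


3 rows:
Frank, 100000
Eve, 120000
Grace, 80000


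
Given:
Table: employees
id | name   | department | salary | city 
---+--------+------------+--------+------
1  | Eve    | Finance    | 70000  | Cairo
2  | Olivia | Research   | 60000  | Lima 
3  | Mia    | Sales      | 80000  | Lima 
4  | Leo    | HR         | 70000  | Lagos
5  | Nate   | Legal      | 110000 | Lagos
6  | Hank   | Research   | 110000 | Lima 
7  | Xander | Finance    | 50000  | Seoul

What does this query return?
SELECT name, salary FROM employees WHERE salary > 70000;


Filtering: salary > 70000
Matching: 3 rows

3 rows:
Mia, 80000
Nate, 110000
Hank, 110000


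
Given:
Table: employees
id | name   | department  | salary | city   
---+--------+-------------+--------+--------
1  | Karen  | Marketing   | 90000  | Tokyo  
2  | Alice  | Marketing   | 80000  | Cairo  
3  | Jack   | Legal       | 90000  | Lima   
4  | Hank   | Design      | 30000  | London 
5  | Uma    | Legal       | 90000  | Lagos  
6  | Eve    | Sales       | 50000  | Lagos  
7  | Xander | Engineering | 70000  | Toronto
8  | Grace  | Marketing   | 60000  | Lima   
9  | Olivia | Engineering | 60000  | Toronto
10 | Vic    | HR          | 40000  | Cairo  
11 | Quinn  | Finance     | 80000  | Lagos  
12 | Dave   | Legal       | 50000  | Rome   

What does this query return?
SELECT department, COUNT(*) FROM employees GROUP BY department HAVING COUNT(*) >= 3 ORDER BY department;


Groups with count >= 3:
  Legal: 3 -> PASS
  Marketing: 3 -> PASS
  Design: 1 -> filtered out
  Engineering: 2 -> filtered out
  Finance: 1 -> filtered out
  HR: 1 -> filtered out
  Sales: 1 -> filtered out


2 groups:
Legal, 3
Marketing, 3


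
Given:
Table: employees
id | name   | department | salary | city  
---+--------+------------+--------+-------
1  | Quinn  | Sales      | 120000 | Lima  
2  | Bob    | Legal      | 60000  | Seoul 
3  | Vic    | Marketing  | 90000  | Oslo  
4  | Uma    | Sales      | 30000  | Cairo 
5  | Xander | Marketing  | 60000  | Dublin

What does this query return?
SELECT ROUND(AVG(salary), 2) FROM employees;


SUM(salary) = 360000
COUNT = 5
ROUND(AVG, 2) = ROUND(360000 / 5, 2) = 72000.0

72000.0


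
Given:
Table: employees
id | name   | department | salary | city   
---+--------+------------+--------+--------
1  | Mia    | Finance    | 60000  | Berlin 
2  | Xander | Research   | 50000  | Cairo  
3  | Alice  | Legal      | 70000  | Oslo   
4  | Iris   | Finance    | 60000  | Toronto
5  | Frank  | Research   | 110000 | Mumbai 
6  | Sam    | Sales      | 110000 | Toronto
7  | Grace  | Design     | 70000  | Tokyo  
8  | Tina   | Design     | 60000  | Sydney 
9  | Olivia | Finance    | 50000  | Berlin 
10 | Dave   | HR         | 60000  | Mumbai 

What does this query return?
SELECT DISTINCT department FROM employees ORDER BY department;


All 'department' values (row order): Finance, Research, Legal, Finance, Research, Sales, Design, Design, Finance, HR
Removing duplicates leaves 6 unique value(s).

6 values:
Design
Finance
HR
Legal
Research
Sales


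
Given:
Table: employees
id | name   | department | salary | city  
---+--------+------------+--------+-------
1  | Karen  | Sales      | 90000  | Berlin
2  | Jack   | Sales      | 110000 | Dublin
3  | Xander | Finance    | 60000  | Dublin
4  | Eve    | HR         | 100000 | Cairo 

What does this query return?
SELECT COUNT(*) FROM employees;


COUNT(*) counts all rows

4


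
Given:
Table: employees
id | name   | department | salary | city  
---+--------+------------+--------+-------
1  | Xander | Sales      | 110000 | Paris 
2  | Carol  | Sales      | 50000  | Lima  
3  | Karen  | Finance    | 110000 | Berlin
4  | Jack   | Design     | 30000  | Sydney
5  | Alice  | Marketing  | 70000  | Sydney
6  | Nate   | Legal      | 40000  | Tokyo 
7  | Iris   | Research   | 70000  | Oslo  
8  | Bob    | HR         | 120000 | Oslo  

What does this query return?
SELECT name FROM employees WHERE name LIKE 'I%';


LIKE 'I%' matches names starting with 'I'
Matching: 1

1 rows:
Iris


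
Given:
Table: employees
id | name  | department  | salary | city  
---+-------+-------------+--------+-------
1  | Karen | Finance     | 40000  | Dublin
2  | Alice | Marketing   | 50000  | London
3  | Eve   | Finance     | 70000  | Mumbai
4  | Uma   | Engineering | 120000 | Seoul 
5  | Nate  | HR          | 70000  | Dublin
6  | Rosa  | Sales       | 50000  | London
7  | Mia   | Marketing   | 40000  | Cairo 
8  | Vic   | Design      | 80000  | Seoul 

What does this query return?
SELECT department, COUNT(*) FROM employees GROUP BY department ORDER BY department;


Assigning each row to its department group:
  Karen -> Finance
  Alice -> Marketing
  Eve -> Finance
  Uma -> Engineering
  Nate -> HR
  Rosa -> Sales
  Mia -> Marketing
  Vic -> Design


6 groups:
Design, 1
Engineering, 1
Finance, 2
HR, 1
Marketing, 2
Sales, 1


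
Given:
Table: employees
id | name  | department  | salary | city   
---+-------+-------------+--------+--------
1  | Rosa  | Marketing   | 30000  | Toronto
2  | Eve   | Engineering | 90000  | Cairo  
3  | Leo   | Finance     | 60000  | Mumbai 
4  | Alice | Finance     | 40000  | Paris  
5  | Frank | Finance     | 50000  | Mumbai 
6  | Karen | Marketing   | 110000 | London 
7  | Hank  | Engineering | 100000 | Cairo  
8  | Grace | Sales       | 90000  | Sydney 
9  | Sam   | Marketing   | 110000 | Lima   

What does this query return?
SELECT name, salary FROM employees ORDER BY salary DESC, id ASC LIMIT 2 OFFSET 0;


Sort by salary DESC (id ASC tiebreak), then skip 0 and take 2
Rows 1 through 2

2 rows:
Karen, 110000
Sam, 110000


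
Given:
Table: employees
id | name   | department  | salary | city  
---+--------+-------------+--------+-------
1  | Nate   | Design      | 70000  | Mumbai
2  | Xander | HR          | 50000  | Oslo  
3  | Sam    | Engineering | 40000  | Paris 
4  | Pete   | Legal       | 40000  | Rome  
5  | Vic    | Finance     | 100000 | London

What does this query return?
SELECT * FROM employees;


SELECT * returns all 5 rows with all columns

5 rows:
1, Nate, Design, 70000, Mumbai
2, Xander, HR, 50000, Oslo
3, Sam, Engineering, 40000, Paris
4, Pete, Legal, 40000, Rome
5, Vic, Finance, 100000, London


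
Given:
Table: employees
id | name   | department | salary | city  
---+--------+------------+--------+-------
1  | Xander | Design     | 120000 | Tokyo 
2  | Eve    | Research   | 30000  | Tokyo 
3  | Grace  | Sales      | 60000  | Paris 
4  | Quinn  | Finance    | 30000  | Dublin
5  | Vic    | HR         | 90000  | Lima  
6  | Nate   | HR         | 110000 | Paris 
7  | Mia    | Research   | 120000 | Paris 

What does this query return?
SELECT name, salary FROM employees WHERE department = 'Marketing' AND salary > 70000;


Filtering: department = 'Marketing' AND salary > 70000
Matching: 0 rows

Empty result set (0 rows)


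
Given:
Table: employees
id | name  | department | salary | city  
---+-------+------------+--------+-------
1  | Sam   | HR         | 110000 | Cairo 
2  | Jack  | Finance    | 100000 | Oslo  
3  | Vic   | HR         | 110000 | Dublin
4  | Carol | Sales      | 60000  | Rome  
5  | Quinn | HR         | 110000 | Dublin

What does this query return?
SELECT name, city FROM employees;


Projecting columns: name, city

5 rows:
Sam, Cairo
Jack, Oslo
Vic, Dublin
Carol, Rome
Quinn, Dublin


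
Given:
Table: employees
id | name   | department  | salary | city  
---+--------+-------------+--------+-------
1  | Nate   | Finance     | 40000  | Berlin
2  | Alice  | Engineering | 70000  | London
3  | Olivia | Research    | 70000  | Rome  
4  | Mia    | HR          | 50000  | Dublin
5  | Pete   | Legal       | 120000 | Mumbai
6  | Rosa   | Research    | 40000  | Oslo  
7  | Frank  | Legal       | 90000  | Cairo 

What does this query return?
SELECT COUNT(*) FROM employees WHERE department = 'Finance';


Counting rows where department = 'Finance'
  Nate -> MATCH


1


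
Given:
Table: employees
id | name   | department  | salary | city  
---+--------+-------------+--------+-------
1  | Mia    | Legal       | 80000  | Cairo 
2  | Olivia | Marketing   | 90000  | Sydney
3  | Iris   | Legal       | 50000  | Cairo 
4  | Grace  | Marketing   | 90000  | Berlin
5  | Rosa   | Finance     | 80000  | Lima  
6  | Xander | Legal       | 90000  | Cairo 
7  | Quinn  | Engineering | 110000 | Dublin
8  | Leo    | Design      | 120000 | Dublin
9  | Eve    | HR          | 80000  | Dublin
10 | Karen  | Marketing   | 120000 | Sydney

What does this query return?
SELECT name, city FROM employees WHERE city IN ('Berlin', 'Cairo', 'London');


Filtering: city IN ('Berlin', 'Cairo', 'London')
Matching: 4 rows

4 rows:
Mia, Cairo
Iris, Cairo
Grace, Berlin
Xander, Cairo


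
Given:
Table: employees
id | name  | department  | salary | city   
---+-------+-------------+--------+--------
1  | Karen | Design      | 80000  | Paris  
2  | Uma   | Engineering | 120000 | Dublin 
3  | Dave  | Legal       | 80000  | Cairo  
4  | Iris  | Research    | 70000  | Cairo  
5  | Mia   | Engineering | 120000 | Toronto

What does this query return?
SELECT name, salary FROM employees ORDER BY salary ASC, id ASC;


Sorting by salary ASC, then id ASC for ties

5 rows:
Iris, 70000
Karen, 80000
Dave, 80000
Uma, 120000
Mia, 120000


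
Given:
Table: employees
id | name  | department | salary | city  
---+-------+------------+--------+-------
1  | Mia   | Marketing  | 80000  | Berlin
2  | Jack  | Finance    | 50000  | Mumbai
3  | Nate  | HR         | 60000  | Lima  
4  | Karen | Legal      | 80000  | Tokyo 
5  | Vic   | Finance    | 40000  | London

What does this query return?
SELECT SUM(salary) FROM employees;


SUM(salary) = 80000 + 50000 + 60000 + 80000 + 40000 = 310000

310000


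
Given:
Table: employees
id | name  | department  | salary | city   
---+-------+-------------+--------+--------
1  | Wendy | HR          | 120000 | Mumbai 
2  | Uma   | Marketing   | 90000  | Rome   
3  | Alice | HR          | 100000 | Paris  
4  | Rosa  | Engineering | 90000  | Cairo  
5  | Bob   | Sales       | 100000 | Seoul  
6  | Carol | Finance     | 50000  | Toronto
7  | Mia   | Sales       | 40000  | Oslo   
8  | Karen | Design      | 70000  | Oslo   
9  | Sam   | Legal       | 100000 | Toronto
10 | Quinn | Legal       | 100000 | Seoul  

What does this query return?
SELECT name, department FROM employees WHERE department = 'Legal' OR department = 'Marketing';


Filtering: department = 'Legal' OR 'Marketing'
Matching: 3 rows

3 rows:
Uma, Marketing
Sam, Legal
Quinn, Legal


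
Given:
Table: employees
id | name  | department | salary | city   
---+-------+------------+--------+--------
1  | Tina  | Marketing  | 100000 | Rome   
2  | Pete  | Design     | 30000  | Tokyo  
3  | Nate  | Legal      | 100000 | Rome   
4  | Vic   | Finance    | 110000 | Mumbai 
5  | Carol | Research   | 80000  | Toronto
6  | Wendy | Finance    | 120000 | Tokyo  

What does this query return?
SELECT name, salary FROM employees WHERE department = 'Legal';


Filtering: department = 'Legal'
Matching rows: 1

1 rows:
Nate, 100000


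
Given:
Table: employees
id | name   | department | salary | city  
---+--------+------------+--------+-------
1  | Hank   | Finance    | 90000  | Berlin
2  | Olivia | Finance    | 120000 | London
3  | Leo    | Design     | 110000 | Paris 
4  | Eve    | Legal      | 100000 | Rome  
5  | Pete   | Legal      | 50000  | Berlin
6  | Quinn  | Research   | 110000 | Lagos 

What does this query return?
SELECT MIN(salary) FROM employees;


Salaries: 90000, 120000, 110000, 100000, 50000, 110000
MIN = 50000

50000


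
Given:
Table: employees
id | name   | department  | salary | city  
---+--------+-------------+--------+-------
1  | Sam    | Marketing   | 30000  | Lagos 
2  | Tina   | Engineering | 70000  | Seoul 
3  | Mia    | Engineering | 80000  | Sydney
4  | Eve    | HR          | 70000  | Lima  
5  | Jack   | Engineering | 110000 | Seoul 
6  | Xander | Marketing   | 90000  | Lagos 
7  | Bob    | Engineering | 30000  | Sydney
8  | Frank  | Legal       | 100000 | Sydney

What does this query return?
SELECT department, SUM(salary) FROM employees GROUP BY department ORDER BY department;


Summing salary within each department:
  Engineering: 70000 + 80000 + 110000 + 30000 = 290000
  HR: 70000 = 70000
  Legal: 100000 = 100000
  Marketing: 30000 + 90000 = 120000


4 groups:
Engineering, 290000
HR, 70000
Legal, 100000
Marketing, 120000


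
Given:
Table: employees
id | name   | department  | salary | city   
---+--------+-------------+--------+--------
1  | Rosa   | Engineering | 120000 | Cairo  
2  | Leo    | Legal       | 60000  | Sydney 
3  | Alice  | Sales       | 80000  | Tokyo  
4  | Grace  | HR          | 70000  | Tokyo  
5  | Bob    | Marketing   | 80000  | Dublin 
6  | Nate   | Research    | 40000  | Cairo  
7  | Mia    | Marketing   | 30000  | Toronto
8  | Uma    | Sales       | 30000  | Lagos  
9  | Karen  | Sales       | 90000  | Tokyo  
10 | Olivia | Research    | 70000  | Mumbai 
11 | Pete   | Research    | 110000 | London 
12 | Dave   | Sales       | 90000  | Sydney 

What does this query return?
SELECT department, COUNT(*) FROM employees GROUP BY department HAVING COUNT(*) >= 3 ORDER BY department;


Groups with count >= 3:
  Research: 3 -> PASS
  Sales: 4 -> PASS
  Engineering: 1 -> filtered out
  HR: 1 -> filtered out
  Legal: 1 -> filtered out
  Marketing: 2 -> filtered out


2 groups:
Research, 3
Sales, 4


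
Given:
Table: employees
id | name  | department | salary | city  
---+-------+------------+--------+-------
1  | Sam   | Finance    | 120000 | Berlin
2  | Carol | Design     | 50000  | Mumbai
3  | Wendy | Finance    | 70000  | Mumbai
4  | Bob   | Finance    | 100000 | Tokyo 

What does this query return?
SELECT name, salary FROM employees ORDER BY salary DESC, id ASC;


Sorting by salary DESC, then id ASC for ties

4 rows:
Sam, 120000
Bob, 100000
Wendy, 70000
Carol, 50000


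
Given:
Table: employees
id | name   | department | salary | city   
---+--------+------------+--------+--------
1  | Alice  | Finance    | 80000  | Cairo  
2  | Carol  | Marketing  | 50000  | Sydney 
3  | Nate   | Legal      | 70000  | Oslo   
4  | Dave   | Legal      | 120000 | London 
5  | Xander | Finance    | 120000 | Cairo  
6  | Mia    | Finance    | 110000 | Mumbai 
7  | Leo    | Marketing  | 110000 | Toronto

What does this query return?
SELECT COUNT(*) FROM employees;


COUNT(*) counts all rows

7


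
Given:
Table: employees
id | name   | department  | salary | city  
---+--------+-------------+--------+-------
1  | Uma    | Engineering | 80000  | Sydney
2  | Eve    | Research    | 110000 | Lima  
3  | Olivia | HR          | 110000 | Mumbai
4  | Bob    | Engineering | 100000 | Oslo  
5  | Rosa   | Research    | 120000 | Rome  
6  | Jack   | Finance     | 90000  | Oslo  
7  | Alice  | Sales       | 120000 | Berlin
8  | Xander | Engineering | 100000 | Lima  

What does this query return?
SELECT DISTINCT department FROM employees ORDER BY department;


All 'department' values (row order): Engineering, Research, HR, Engineering, Research, Finance, Sales, Engineering
Removing duplicates leaves 5 unique value(s).

5 values:
Engineering
Finance
HR
Research
Sales


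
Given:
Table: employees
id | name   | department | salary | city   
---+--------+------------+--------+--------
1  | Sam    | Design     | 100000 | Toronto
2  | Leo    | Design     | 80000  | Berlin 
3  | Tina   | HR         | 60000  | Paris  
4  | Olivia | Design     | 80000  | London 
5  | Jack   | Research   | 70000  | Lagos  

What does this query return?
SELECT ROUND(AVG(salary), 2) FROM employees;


SUM(salary) = 390000
COUNT = 5
ROUND(AVG, 2) = ROUND(390000 / 5, 2) = 78000.0

78000.0


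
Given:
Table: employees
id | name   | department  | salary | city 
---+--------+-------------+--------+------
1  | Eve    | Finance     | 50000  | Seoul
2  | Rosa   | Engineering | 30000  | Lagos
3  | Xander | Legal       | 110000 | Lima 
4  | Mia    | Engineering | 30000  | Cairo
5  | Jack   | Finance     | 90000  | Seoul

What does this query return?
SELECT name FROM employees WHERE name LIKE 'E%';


LIKE 'E%' matches names starting with 'E'
Matching: 1

1 rows:
Eve


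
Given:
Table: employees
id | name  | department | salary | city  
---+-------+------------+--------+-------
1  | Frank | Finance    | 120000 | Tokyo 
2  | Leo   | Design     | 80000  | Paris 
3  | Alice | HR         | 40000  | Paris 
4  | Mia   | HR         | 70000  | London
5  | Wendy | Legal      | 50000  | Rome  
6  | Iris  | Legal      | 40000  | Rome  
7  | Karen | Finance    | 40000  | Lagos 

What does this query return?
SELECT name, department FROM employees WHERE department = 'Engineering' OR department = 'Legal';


Filtering: department = 'Engineering' OR 'Legal'
Matching: 2 rows

2 rows:
Wendy, Legal
Iris, Legal
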